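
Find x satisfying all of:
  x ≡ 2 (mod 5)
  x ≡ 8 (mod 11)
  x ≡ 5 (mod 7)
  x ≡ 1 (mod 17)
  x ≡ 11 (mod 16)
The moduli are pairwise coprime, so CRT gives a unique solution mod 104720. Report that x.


Product of moduli M = 5 · 11 · 7 · 17 · 16 = 104720.
Merge one congruence at a time:
  Start: x ≡ 2 (mod 5).
  Combine with x ≡ 8 (mod 11); new modulus lcm = 55.
    Write x = 2 + 5·t and substitute into x ≡ 8 (mod 11): 5·t ≡ 8 − 2 = 6 (mod 11).
    The inverse of 5 mod 11 is 9 (since 5·9 = 45 = 4·11 + 1), so t ≡ 9·6 = 54 ≡ 10 (mod 11).
    Then x = 2 + 5·10 = 52, valid modulo lcm(5, 11) = 55: x ≡ 52 (mod 55).
  Combine with x ≡ 5 (mod 7); new modulus lcm = 385.
    Write x = 52 + 55·t and substitute into x ≡ 5 (mod 7): 55·t ≡ 5 − 52 = -47 (mod 7).
    Reduce coefficients mod 7: 6·t ≡ 2 (mod 7).
    The inverse of 6 mod 7 is 6 (since 6·6 = 36 = 5·7 + 1), so t ≡ 6·2 = 12 ≡ 5 (mod 7).
    Then x = 52 + 55·5 = 327, valid modulo lcm(55, 7) = 385: x ≡ 327 (mod 385).
  Combine with x ≡ 1 (mod 17); new modulus lcm = 6545.
    Write x = 327 + 385·t and substitute into x ≡ 1 (mod 17): 385·t ≡ 1 − 327 = -326 (mod 17).
    Reduce coefficients mod 17: 11·t ≡ 14 (mod 17).
    The inverse of 11 mod 17 is 14 (since 11·14 = 154 = 9·17 + 1), so t ≡ 14·14 = 196 ≡ 9 (mod 17).
    Then x = 327 + 385·9 = 3792, valid modulo lcm(385, 17) = 6545: x ≡ 3792 (mod 6545).
  Combine with x ≡ 11 (mod 16); new modulus lcm = 104720.
    Write x = 3792 + 6545·t and substitute into x ≡ 11 (mod 16): 6545·t ≡ 11 − 3792 = -3781 (mod 16).
    Reduce coefficients mod 16: 1·t ≡ 11 (mod 16).
    So t ≡ 11 (mod 16).
    Then x = 3792 + 6545·11 = 75787, valid modulo lcm(6545, 16) = 104720: x ≡ 75787 (mod 104720).
Verify against each original: 75787 mod 5 = 2, 75787 mod 11 = 8, 75787 mod 7 = 5, 75787 mod 17 = 1, 75787 mod 16 = 11.

x ≡ 75787 (mod 104720).


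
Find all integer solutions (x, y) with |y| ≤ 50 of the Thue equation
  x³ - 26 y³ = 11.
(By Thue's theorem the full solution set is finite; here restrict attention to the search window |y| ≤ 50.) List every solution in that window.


The equation is x³ - 26y³ = 11. For fixed y, x³ = 26·y³ + 11, so a solution requires the RHS to be a perfect cube.
Strategy: iterate y from -50 to 50, compute RHS = 26·y³ + 11, and check whether it is a (positive or negative) perfect cube.
Check small values of y:
  y = 0: RHS = 11 is not a perfect cube.
  y = 1: RHS = 37 is not a perfect cube.
  y = -1: RHS = -15 is not a perfect cube.
  y = 2: RHS = 219 is not a perfect cube.
  y = -2: RHS = -197 is not a perfect cube.
  y = 3: RHS = 713 is not a perfect cube.
  y = -3: RHS = -691 is not a perfect cube.
Continuing the search up to |y| = 50 finds no solutions either.
No (x, y) in the scanned range satisfies the equation.

No integer solutions with |y| ≤ 50.


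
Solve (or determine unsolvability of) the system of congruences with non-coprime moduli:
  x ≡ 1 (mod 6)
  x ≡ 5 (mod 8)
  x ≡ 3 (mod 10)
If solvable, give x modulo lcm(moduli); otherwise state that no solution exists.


Moduli 6, 8, 10 are not pairwise coprime, so CRT works modulo lcm(m_i) when all pairwise compatibility conditions hold.
Pairwise compatibility: gcd(m_i, m_j) must divide a_i - a_j for every pair.
Merge one congruence at a time:
  Start: x ≡ 1 (mod 6).
  Combine with x ≡ 5 (mod 8): gcd(6, 8) = 2; 5 - 1 = 4, which IS divisible by 2, so compatible.
    Write x = 1 + 6·t and substitute into x ≡ 5 (mod 8): 6·t ≡ 5 − 1 = 4 (mod 8).
    Divide the congruence (and modulus) by g = 2: 3·t ≡ 2 (mod 4).
    The inverse of 3 mod 4 is 3 (since 3·3 = 9 = 2·4 + 1), so t ≡ 3·2 = 6 ≡ 2 (mod 4).
    Then x = 1 + 6·2 = 13, valid modulo lcm(6, 8) = 24: x ≡ 13 (mod 24).
  Combine with x ≡ 3 (mod 10): gcd(24, 10) = 2; 3 - 13 = -10, which IS divisible by 2, so compatible.
    Write x = 13 + 24·t and substitute into x ≡ 3 (mod 10): 24·t ≡ 3 − 13 = -10 (mod 10).
    Divide the congruence (and modulus) by g = 2: 12·t ≡ -5 (mod 5).
    Reduce coefficients mod 5: 2·t ≡ 0 (mod 5).
    The inverse of 2 mod 5 is 3 (since 2·3 = 6 = 1·5 + 1), so t ≡ 3·0 = 0 ≡ 0 (mod 5).
    Then x = 13 + 24·0 = 13, valid modulo lcm(24, 10) = 120: x ≡ 13 (mod 120).
Verify: 13 mod 6 = 1, 13 mod 8 = 5, 13 mod 10 = 3.

x ≡ 13 (mod 120).


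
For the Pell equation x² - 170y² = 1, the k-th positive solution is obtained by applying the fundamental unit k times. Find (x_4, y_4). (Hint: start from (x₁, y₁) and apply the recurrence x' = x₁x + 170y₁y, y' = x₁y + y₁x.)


Step 1: Find the fundamental solution (x₁, y₁) of x² - 170y² = 1.
  Expand √170 as a continued fraction. a₀ = ⌊√170⌋ = 13; iterate m_{k+1} = d_k·a_k − m_k, d_{k+1} = (170 − m_{k+1}²)/d_k, a_{k+1} = ⌊(a₀ + m_{k+1})/d_{k+1}⌋ (starting m₀ = 0, d₀ = 1), with convergents p_k = a_k·p_{k-1} + p_{k-2}, q_k = a_k·q_{k-1} + q_{k-2} (p₋₁ = 1, q₋₁ = 0):
  k = 0: a₀ = 13; p₀/q₀ = 13/1; p₀² − 170·q₀² = 169 − 170 = -1.
  k = 1: m = 13, d = 1, a = ⌊(13 + 13)/1⌋ = 26; p/q = (26·13 + 1)/(26·1 + 0) = 339/26; p² − 170·q² = 114921 − 114920 = 1.
  The first convergent with p² − 170·q² = 1 gives the fundamental solution (x₁, y₁) = (339, 26).
Step 2: Apply the recurrence (x_{n+1}, y_{n+1}) = (x₁x_n + 170y₁y_n, x₁y_n + y₁x_n) repeatedly.
  From (x_1, y_1) = (339, 26): x_2 = 339·339 + 170·26·26 = 229841; y_2 = 339·26 + 26·339 = 17628.
  From (x_2, y_2) = (229841, 17628): x_3 = 339·229841 + 170·26·17628 = 155831859; y_3 = 339·17628 + 26·229841 = 11951758.
  From (x_3, y_3) = (155831859, 11951758): x_4 = 339·155831859 + 170·26·11951758 = 105653770561; y_4 = 339·11951758 + 26·155831859 = 8103274296.
Step 3: Verify x_4² - 170·y_4² = 11162719233756430254721 - 11162719233756430254720 = 1 (should be 1). ✓

(x_1, y_1) = (339, 26); (x_4, y_4) = (105653770561, 8103274296).


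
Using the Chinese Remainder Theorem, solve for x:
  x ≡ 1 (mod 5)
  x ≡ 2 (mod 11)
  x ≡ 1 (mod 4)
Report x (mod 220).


Moduli 5, 11, 4 are pairwise coprime; by CRT there is a unique solution modulo M = 5 · 11 · 4 = 220.
Solve pairwise, accumulating the modulus:
  Start with x ≡ 1 (mod 5).
  Combine with x ≡ 2 (mod 11): since gcd(5, 11) = 1, we get a unique residue mod 55.
    Write x = 1 + 5·t and substitute into x ≡ 2 (mod 11): 5·t ≡ 2 − 1 = 1 (mod 11).
    The inverse of 5 mod 11 is 9 (since 5·9 = 45 = 4·11 + 1), so t ≡ 9·1 = 9 ≡ 9 (mod 11).
    Then x = 1 + 5·9 = 46, valid modulo lcm(5, 11) = 55: x ≡ 46 (mod 55).
  Combine with x ≡ 1 (mod 4): since gcd(55, 4) = 1, we get a unique residue mod 220.
    Write x = 46 + 55·t and substitute into x ≡ 1 (mod 4): 55·t ≡ 1 − 46 = -45 (mod 4).
    Reduce coefficients mod 4: 3·t ≡ 3 (mod 4).
    The inverse of 3 mod 4 is 3 (since 3·3 = 9 = 2·4 + 1), so t ≡ 3·3 = 9 ≡ 1 (mod 4).
    Then x = 46 + 55·1 = 101, valid modulo lcm(55, 4) = 220: x ≡ 101 (mod 220).
Verify: 101 mod 5 = 1 ✓, 101 mod 11 = 2 ✓, 101 mod 4 = 1 ✓.

x ≡ 101 (mod 220).


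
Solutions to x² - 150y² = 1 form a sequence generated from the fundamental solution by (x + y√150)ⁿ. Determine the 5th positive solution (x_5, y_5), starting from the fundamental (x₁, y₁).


Step 1: Find the fundamental solution (x₁, y₁) of x² - 150y² = 1.
  Expand √150 as a continued fraction. a₀ = ⌊√150⌋ = 12; iterate m_{k+1} = d_k·a_k − m_k, d_{k+1} = (150 − m_{k+1}²)/d_k, a_{k+1} = ⌊(a₀ + m_{k+1})/d_{k+1}⌋ (starting m₀ = 0, d₀ = 1), with convergents p_k = a_k·p_{k-1} + p_{k-2}, q_k = a_k·q_{k-1} + q_{k-2} (p₋₁ = 1, q₋₁ = 0):
  k = 0: a₀ = 12; p₀/q₀ = 12/1; p₀² − 150·q₀² = 144 − 150 = -6.
  k = 1: m = 12, d = 6, a = ⌊(12 + 12)/6⌋ = 4; p/q = (4·12 + 1)/(4·1 + 0) = 49/4; p² − 150·q² = 2401 − 2400 = 1.
  The first convergent with p² − 150·q² = 1 gives the fundamental solution (x₁, y₁) = (49, 4).
Step 2: Apply the recurrence (x_{n+1}, y_{n+1}) = (x₁x_n + 150y₁y_n, x₁y_n + y₁x_n) repeatedly.
  From (x_1, y_1) = (49, 4): x_2 = 49·49 + 150·4·4 = 4801; y_2 = 49·4 + 4·49 = 392.
  From (x_2, y_2) = (4801, 392): x_3 = 49·4801 + 150·4·392 = 470449; y_3 = 49·392 + 4·4801 = 38412.
  From (x_3, y_3) = (470449, 38412): x_4 = 49·470449 + 150·4·38412 = 46099201; y_4 = 49·38412 + 4·470449 = 3763984.
  From (x_4, y_4) = (46099201, 3763984): x_5 = 49·46099201 + 150·4·3763984 = 4517251249; y_5 = 49·3763984 + 4·46099201 = 368832020.
Step 3: Verify x_5² - 150·y_5² = 20405558846592060001 - 20405558846592060000 = 1 (should be 1). ✓

(x_1, y_1) = (49, 4); (x_5, y_5) = (4517251249, 368832020).


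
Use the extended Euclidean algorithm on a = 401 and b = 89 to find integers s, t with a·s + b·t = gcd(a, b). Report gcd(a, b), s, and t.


Euclidean algorithm on (401, 89) — divide until remainder is 0:
  401 = 4 · 89 + 45
  89 = 1 · 45 + 44
  45 = 1 · 44 + 1
  44 = 44 · 1 + 0
gcd(401, 89) = 1.
Track Bezout coefficients alongside the remainders: start with r₀ = 401 = a·1 + b·0 (s = 1, t = 0) and r₁ = 89 = a·0 + b·1 (s = 0, t = 1); each new remainder r_{k+1} = r_{k-1} − q_k·r_k inherits s_{k+1} = s_{k-1} − q_k·s_k, t_{k+1} = t_{k-1} − q_k·t_k, so r_k = a·s_k + b·t_k at every step:
  q = 4: r = 45, s = 1 − 4·0 = 1, t = 0 − 4·1 = -4  (check: 401·1 + 89·(-4) = 45)
  q = 1: r = 44, s = 0 − 1·1 = -1, t = 1 − 1·(-4) = 5  (check: 401·(-1) + 89·5 = 44)
  q = 1: r = 1, s = 1 − 1·(-1) = 2, t = -4 − 1·5 = -9  (check: 401·2 + 89·(-9) = 1)
The row with r = 1 (the gcd) gives the Bezout coefficients s = 2, t = -9.
Result: 401 · (2) + 89 · (-9) = 1.

gcd(401, 89) = 1; s = 2, t = -9 (check: 401·2 + 89·(-9) = 1).


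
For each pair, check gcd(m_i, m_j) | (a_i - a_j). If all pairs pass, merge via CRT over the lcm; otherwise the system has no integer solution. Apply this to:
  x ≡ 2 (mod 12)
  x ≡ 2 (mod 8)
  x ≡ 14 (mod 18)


Moduli 12, 8, 18 are not pairwise coprime, so CRT works modulo lcm(m_i) when all pairwise compatibility conditions hold.
Pairwise compatibility: gcd(m_i, m_j) must divide a_i - a_j for every pair.
Merge one congruence at a time:
  Start: x ≡ 2 (mod 12).
  Combine with x ≡ 2 (mod 8): gcd(12, 8) = 4; 2 - 2 = 0, which IS divisible by 4, so compatible.
    Write x = 2 + 12·t and substitute into x ≡ 2 (mod 8): 12·t ≡ 2 − 2 = 0 (mod 8).
    Divide the congruence (and modulus) by g = 4: 3·t ≡ 0 (mod 2).
    Reduce coefficients mod 2: 1·t ≡ 0 (mod 2).
    So t ≡ 0 (mod 2).
    Then x = 2 + 12·0 = 2, valid modulo lcm(12, 8) = 24: x ≡ 2 (mod 24).
  Combine with x ≡ 14 (mod 18): gcd(24, 18) = 6; 14 - 2 = 12, which IS divisible by 6, so compatible.
    Write x = 2 + 24·t and substitute into x ≡ 14 (mod 18): 24·t ≡ 14 − 2 = 12 (mod 18).
    Divide the congruence (and modulus) by g = 6: 4·t ≡ 2 (mod 3).
    Reduce coefficients mod 3: 1·t ≡ 2 (mod 3).
    So t ≡ 2 (mod 3).
    Then x = 2 + 24·2 = 50, valid modulo lcm(24, 18) = 72: x ≡ 50 (mod 72).
Verify: 50 mod 12 = 2, 50 mod 8 = 2, 50 mod 18 = 14.

x ≡ 50 (mod 72).


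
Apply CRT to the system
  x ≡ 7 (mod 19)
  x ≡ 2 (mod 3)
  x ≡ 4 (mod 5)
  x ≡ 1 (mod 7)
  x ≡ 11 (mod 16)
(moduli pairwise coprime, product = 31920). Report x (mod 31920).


Product of moduli M = 19 · 3 · 5 · 7 · 16 = 31920.
Merge one congruence at a time:
  Start: x ≡ 7 (mod 19).
  Combine with x ≡ 2 (mod 3); new modulus lcm = 57.
    Write x = 7 + 19·t and substitute into x ≡ 2 (mod 3): 19·t ≡ 2 − 7 = -5 (mod 3).
    Reduce coefficients mod 3: 1·t ≡ 1 (mod 3).
    So t ≡ 1 (mod 3).
    Then x = 7 + 19·1 = 26, valid modulo lcm(19, 3) = 57: x ≡ 26 (mod 57).
  Combine with x ≡ 4 (mod 5); new modulus lcm = 285.
    Write x = 26 + 57·t and substitute into x ≡ 4 (mod 5): 57·t ≡ 4 − 26 = -22 (mod 5).
    Reduce coefficients mod 5: 2·t ≡ 3 (mod 5).
    The inverse of 2 mod 5 is 3 (since 2·3 = 6 = 1·5 + 1), so t ≡ 3·3 = 9 ≡ 4 (mod 5).
    Then x = 26 + 57·4 = 254, valid modulo lcm(57, 5) = 285: x ≡ 254 (mod 285).
  Combine with x ≡ 1 (mod 7); new modulus lcm = 1995.
    Write x = 254 + 285·t and substitute into x ≡ 1 (mod 7): 285·t ≡ 1 − 254 = -253 (mod 7).
    Reduce coefficients mod 7: 5·t ≡ 6 (mod 7).
    The inverse of 5 mod 7 is 3 (since 5·3 = 15 = 2·7 + 1), so t ≡ 3·6 = 18 ≡ 4 (mod 7).
    Then x = 254 + 285·4 = 1394, valid modulo lcm(285, 7) = 1995: x ≡ 1394 (mod 1995).
  Combine with x ≡ 11 (mod 16); new modulus lcm = 31920.
    Write x = 1394 + 1995·t and substitute into x ≡ 11 (mod 16): 1995·t ≡ 11 − 1394 = -1383 (mod 16).
    Reduce coefficients mod 16: 11·t ≡ 9 (mod 16).
    The inverse of 11 mod 16 is 3 (since 11·3 = 33 = 2·16 + 1), so t ≡ 3·9 = 27 ≡ 11 (mod 16).
    Then x = 1394 + 1995·11 = 23339, valid modulo lcm(1995, 16) = 31920: x ≡ 23339 (mod 31920).
Verify against each original: 23339 mod 19 = 7, 23339 mod 3 = 2, 23339 mod 5 = 4, 23339 mod 7 = 1, 23339 mod 16 = 11.

x ≡ 23339 (mod 31920).


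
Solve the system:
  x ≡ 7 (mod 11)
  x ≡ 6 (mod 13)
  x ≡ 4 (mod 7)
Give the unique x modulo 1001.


Moduli 11, 13, 7 are pairwise coprime; by CRT there is a unique solution modulo M = 11 · 13 · 7 = 1001.
Solve pairwise, accumulating the modulus:
  Start with x ≡ 7 (mod 11).
  Combine with x ≡ 6 (mod 13): since gcd(11, 13) = 1, we get a unique residue mod 143.
    Write x = 7 + 11·t and substitute into x ≡ 6 (mod 13): 11·t ≡ 6 − 7 = -1 (mod 13).
    Reduce coefficients mod 13: 11·t ≡ 12 (mod 13).
    The inverse of 11 mod 13 is 6 (since 11·6 = 66 = 5·13 + 1), so t ≡ 6·12 = 72 ≡ 7 (mod 13).
    Then x = 7 + 11·7 = 84, valid modulo lcm(11, 13) = 143: x ≡ 84 (mod 143).
  Combine with x ≡ 4 (mod 7): since gcd(143, 7) = 1, we get a unique residue mod 1001.
    Write x = 84 + 143·t and substitute into x ≡ 4 (mod 7): 143·t ≡ 4 − 84 = -80 (mod 7).
    Reduce coefficients mod 7: 3·t ≡ 4 (mod 7).
    The inverse of 3 mod 7 is 5 (since 3·5 = 15 = 2·7 + 1), so t ≡ 5·4 = 20 ≡ 6 (mod 7).
    Then x = 84 + 143·6 = 942, valid modulo lcm(143, 7) = 1001: x ≡ 942 (mod 1001).
Verify: 942 mod 11 = 7 ✓, 942 mod 13 = 6 ✓, 942 mod 7 = 4 ✓.

x ≡ 942 (mod 1001).


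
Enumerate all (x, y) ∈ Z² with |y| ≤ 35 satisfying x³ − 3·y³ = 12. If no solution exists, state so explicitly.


The equation is x³ - 3y³ = 12. For fixed y, x³ = 3·y³ + 12, so a solution requires the RHS to be a perfect cube.
Strategy: iterate y from -35 to 35, compute RHS = 3·y³ + 12, and check whether it is a (positive or negative) perfect cube.
Check small values of y:
  y = 0: RHS = 12 is not a perfect cube.
  y = 1: RHS = 15 is not a perfect cube.
  y = -1: RHS = 9 is not a perfect cube.
  y = 2: RHS = 36 is not a perfect cube.
  y = -2: RHS = -12 is not a perfect cube.
  y = 3: RHS = 93 is not a perfect cube.
  y = -3: RHS = -69 is not a perfect cube.
Continuing the search up to |y| = 35 finds no solutions either.
No (x, y) in the scanned range satisfies the equation.

No integer solutions with |y| ≤ 35.


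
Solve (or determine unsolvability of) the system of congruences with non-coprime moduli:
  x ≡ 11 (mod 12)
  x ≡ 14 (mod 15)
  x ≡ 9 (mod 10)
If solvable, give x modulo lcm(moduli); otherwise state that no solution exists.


Moduli 12, 15, 10 are not pairwise coprime, so CRT works modulo lcm(m_i) when all pairwise compatibility conditions hold.
Pairwise compatibility: gcd(m_i, m_j) must divide a_i - a_j for every pair.
Merge one congruence at a time:
  Start: x ≡ 11 (mod 12).
  Combine with x ≡ 14 (mod 15): gcd(12, 15) = 3; 14 - 11 = 3, which IS divisible by 3, so compatible.
    Write x = 11 + 12·t and substitute into x ≡ 14 (mod 15): 12·t ≡ 14 − 11 = 3 (mod 15).
    Divide the congruence (and modulus) by g = 3: 4·t ≡ 1 (mod 5).
    The inverse of 4 mod 5 is 4 (since 4·4 = 16 = 3·5 + 1), so t ≡ 4·1 = 4 ≡ 4 (mod 5).
    Then x = 11 + 12·4 = 59, valid modulo lcm(12, 15) = 60: x ≡ 59 (mod 60).
  Combine with x ≡ 9 (mod 10): gcd(60, 10) = 10; 9 - 59 = -50, which IS divisible by 10, so compatible.
    Write x = 59 + 60·t and substitute into x ≡ 9 (mod 10): 60·t ≡ 9 − 59 = -50 (mod 10).
    Divide the congruence (and modulus) by g = 10: 6·t ≡ -5 (mod 1).
    Modulo 1 every t works; take t = 0.
    Then x = 59 + 60·0 = 59, valid modulo lcm(60, 10) = 60: x ≡ 59 (mod 60).
Verify: 59 mod 12 = 11, 59 mod 15 = 14, 59 mod 10 = 9.

x ≡ 59 (mod 60).


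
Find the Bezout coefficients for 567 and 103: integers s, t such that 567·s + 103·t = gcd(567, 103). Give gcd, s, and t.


Euclidean algorithm on (567, 103) — divide until remainder is 0:
  567 = 5 · 103 + 52
  103 = 1 · 52 + 51
  52 = 1 · 51 + 1
  51 = 51 · 1 + 0
gcd(567, 103) = 1.
Track Bezout coefficients alongside the remainders: start with r₀ = 567 = a·1 + b·0 (s = 1, t = 0) and r₁ = 103 = a·0 + b·1 (s = 0, t = 1); each new remainder r_{k+1} = r_{k-1} − q_k·r_k inherits s_{k+1} = s_{k-1} − q_k·s_k, t_{k+1} = t_{k-1} − q_k·t_k, so r_k = a·s_k + b·t_k at every step:
  q = 5: r = 52, s = 1 − 5·0 = 1, t = 0 − 5·1 = -5  (check: 567·1 + 103·(-5) = 52)
  q = 1: r = 51, s = 0 − 1·1 = -1, t = 1 − 1·(-5) = 6  (check: 567·(-1) + 103·6 = 51)
  q = 1: r = 1, s = 1 − 1·(-1) = 2, t = -5 − 1·6 = -11  (check: 567·2 + 103·(-11) = 1)
The row with r = 1 (the gcd) gives the Bezout coefficients s = 2, t = -11.
Result: 567 · (2) + 103 · (-11) = 1.

gcd(567, 103) = 1; s = 2, t = -11 (check: 567·2 + 103·(-11) = 1).


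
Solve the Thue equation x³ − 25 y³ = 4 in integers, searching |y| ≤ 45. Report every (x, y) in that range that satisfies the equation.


The equation is x³ - 25y³ = 4. For fixed y, x³ = 25·y³ + 4, so a solution requires the RHS to be a perfect cube.
Strategy: iterate y from -45 to 45, compute RHS = 25·y³ + 4, and check whether it is a (positive or negative) perfect cube.
Check small values of y:
  y = 0: RHS = 4 is not a perfect cube.
  y = 1: RHS = 29 is not a perfect cube.
  y = -1: RHS = -21 is not a perfect cube.
  y = 2: RHS = 204 is not a perfect cube.
  y = -2: RHS = -196 is not a perfect cube.
  y = 3: RHS = 679 is not a perfect cube.
  y = -3: RHS = -671 is not a perfect cube.
Continuing the search up to |y| = 45 finds no solutions either.
No (x, y) in the scanned range satisfies the equation.

No integer solutions with |y| ≤ 45.


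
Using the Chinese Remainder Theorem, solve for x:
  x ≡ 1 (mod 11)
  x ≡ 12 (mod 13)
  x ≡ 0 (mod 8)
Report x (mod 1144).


Moduli 11, 13, 8 are pairwise coprime; by CRT there is a unique solution modulo M = 11 · 13 · 8 = 1144.
Solve pairwise, accumulating the modulus:
  Start with x ≡ 1 (mod 11).
  Combine with x ≡ 12 (mod 13): since gcd(11, 13) = 1, we get a unique residue mod 143.
    Write x = 1 + 11·t and substitute into x ≡ 12 (mod 13): 11·t ≡ 12 − 1 = 11 (mod 13).
    The inverse of 11 mod 13 is 6 (since 11·6 = 66 = 5·13 + 1), so t ≡ 6·11 = 66 ≡ 1 (mod 13).
    Then x = 1 + 11·1 = 12, valid modulo lcm(11, 13) = 143: x ≡ 12 (mod 143).
  Combine with x ≡ 0 (mod 8): since gcd(143, 8) = 1, we get a unique residue mod 1144.
    Write x = 12 + 143·t and substitute into x ≡ 0 (mod 8): 143·t ≡ 0 − 12 = -12 (mod 8).
    Reduce coefficients mod 8: 7·t ≡ 4 (mod 8).
    The inverse of 7 mod 8 is 7 (since 7·7 = 49 = 6·8 + 1), so t ≡ 7·4 = 28 ≡ 4 (mod 8).
    Then x = 12 + 143·4 = 584, valid modulo lcm(143, 8) = 1144: x ≡ 584 (mod 1144).
Verify: 584 mod 11 = 1 ✓, 584 mod 13 = 12 ✓, 584 mod 8 = 0 ✓.

x ≡ 584 (mod 1144).


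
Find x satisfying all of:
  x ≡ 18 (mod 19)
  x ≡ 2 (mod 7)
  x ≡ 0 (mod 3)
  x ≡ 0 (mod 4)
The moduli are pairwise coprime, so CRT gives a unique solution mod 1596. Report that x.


Product of moduli M = 19 · 7 · 3 · 4 = 1596.
Merge one congruence at a time:
  Start: x ≡ 18 (mod 19).
  Combine with x ≡ 2 (mod 7); new modulus lcm = 133.
    Write x = 18 + 19·t and substitute into x ≡ 2 (mod 7): 19·t ≡ 2 − 18 = -16 (mod 7).
    Reduce coefficients mod 7: 5·t ≡ 5 (mod 7).
    The inverse of 5 mod 7 is 3 (since 5·3 = 15 = 2·7 + 1), so t ≡ 3·5 = 15 ≡ 1 (mod 7).
    Then x = 18 + 19·1 = 37, valid modulo lcm(19, 7) = 133: x ≡ 37 (mod 133).
  Combine with x ≡ 0 (mod 3); new modulus lcm = 399.
    Write x = 37 + 133·t and substitute into x ≡ 0 (mod 3): 133·t ≡ 0 − 37 = -37 (mod 3).
    Reduce coefficients mod 3: 1·t ≡ 2 (mod 3).
    So t ≡ 2 (mod 3).
    Then x = 37 + 133·2 = 303, valid modulo lcm(133, 3) = 399: x ≡ 303 (mod 399).
  Combine with x ≡ 0 (mod 4); new modulus lcm = 1596.
    Write x = 303 + 399·t and substitute into x ≡ 0 (mod 4): 399·t ≡ 0 − 303 = -303 (mod 4).
    Reduce coefficients mod 4: 3·t ≡ 1 (mod 4).
    The inverse of 3 mod 4 is 3 (since 3·3 = 9 = 2·4 + 1), so t ≡ 3·1 = 3 ≡ 3 (mod 4).
    Then x = 303 + 399·3 = 1500, valid modulo lcm(399, 4) = 1596: x ≡ 1500 (mod 1596).
Verify against each original: 1500 mod 19 = 18, 1500 mod 7 = 2, 1500 mod 3 = 0, 1500 mod 4 = 0.

x ≡ 1500 (mod 1596).


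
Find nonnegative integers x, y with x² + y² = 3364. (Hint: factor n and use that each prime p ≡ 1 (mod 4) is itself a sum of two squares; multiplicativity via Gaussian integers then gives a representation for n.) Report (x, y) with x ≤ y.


Step 1: Factor n = 3364 = 2^2 · 29^2.
Step 2: Check the mod-4 condition on each prime factor: 2 = 2 (special); 29 ≡ 1 (mod 4), exponent 2.
All primes ≡ 3 (mod 4) appear to even exponent (or don't appear), so by the two-squares theorem n IS expressible as a sum of two squares.
Step 3: Build a representation. Group n = k² · m with k = 2 and m = 29 · 29 = 841 (a product of primes ≡ 1 (mod 4)); a representation of m scales to one of n via (k·x)² + (k·y)² = k²(x² + y²). Each prime p ≡ 1 (mod 4) is itself a sum of two squares; find a² by testing p − a² for a perfect square:
  29: 29 − 1² = 28, 29 − 2² = 25 = 5² ⇒ 29 = 2² + 5².
  Combine using the Brahmagupta–Fibonacci identity (a² + b²)(c² + d²) = (ac − bd)² + (ad + bc)² = (ac + bd)² + (ad − bc)²:
  29 · 29 = 841: from (2² + 5²)(2² + 5²), take (2·2 − 5·5, 2·5 + 5·2) = (4 − 25, 10 + 10) = (-21, 20); dropping signs (only squares matter) gives (21, 20); check 21² + 20² = 441 + 400 = 841 ✓.
  Scale by k = 2: (2·21, 2·20) = (42, 40).
Step 4: Order so x ≤ y and verify: 40² + 42² = 1600 + 1764 = 3364 = n. ✓

n = 3364 = 40² + 42² (one valid representation with x ≤ y).


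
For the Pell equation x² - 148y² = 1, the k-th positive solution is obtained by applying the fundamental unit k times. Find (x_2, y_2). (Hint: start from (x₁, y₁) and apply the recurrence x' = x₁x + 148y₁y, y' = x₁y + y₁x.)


Step 1: Find the fundamental solution (x₁, y₁) of x² - 148y² = 1.
  Expand √148 as a continued fraction. a₀ = ⌊√148⌋ = 12; iterate m_{k+1} = d_k·a_k − m_k, d_{k+1} = (148 − m_{k+1}²)/d_k, a_{k+1} = ⌊(a₀ + m_{k+1})/d_{k+1}⌋ (starting m₀ = 0, d₀ = 1), with convergents p_k = a_k·p_{k-1} + p_{k-2}, q_k = a_k·q_{k-1} + q_{k-2} (p₋₁ = 1, q₋₁ = 0):
  k = 0: a₀ = 12; p₀/q₀ = 12/1; p₀² − 148·q₀² = 144 − 148 = -4.
  k = 1: m = 12, d = 4, a = ⌊(12 + 12)/4⌋ = 6; p/q = (6·12 + 1)/(6·1 + 0) = 73/6; p² − 148·q² = 5329 − 5328 = 1.
  The first convergent with p² − 148·q² = 1 gives the fundamental solution (x₁, y₁) = (73, 6).
Step 2: Apply the recurrence (x_{n+1}, y_{n+1}) = (x₁x_n + 148y₁y_n, x₁y_n + y₁x_n) repeatedly.
  From (x_1, y_1) = (73, 6): x_2 = 73·73 + 148·6·6 = 10657; y_2 = 73·6 + 6·73 = 876.
Step 3: Verify x_2² - 148·y_2² = 113571649 - 113571648 = 1 (should be 1). ✓

(x_1, y_1) = (73, 6); (x_2, y_2) = (10657, 876).


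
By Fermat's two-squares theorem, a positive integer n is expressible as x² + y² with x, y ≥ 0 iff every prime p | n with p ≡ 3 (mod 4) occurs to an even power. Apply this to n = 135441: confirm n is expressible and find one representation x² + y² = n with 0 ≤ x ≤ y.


Step 1: Factor n = 135441 = 3^2 · 101 · 149.
Step 2: Check the mod-4 condition on each prime factor: 3 ≡ 3 (mod 4), exponent 2 (must be even); 101 ≡ 1 (mod 4), exponent 1; 149 ≡ 1 (mod 4), exponent 1.
All primes ≡ 3 (mod 4) appear to even exponent (or don't appear), so by the two-squares theorem n IS expressible as a sum of two squares.
Step 3: Build a representation. Group n = k² · m with k = 3 and m = 101 · 149 = 15049 (a product of primes ≡ 1 (mod 4)); a representation of m scales to one of n via (k·x)² + (k·y)² = k²(x² + y²). Each prime p ≡ 1 (mod 4) is itself a sum of two squares; find a² by testing p − a² for a perfect square:
  101: 101 − 1² = 100 = 10² ⇒ 101 = 1² + 10².
  149: 149 − 1² = 148, 149 − 2² = 145, 149 − 3² = 140, 149 − 4² = 133, 149 − 5² = 124, 149 − 6² = 113, 149 − 7² = 100 = 10² ⇒ 149 = 7² + 10².
  Combine using the Brahmagupta–Fibonacci identity (a² + b²)(c² + d²) = (ac − bd)² + (ad + bc)² = (ac + bd)² + (ad − bc)²:
  101 · 149 = 15049: from (1² + 10²)(7² + 10²), take (1·7 − 10·10, 1·10 + 10·7) = (7 − 100, 10 + 70) = (-93, 80); dropping signs (only squares matter) gives (93, 80); check 93² + 80² = 8649 + 6400 = 15049 ✓.
  Scale by k = 3: (3·93, 3·80) = (279, 240).
Step 4: Order so x ≤ y and verify: 240² + 279² = 57600 + 77841 = 135441 = n. ✓

n = 135441 = 240² + 279² (one valid representation with x ≤ y).


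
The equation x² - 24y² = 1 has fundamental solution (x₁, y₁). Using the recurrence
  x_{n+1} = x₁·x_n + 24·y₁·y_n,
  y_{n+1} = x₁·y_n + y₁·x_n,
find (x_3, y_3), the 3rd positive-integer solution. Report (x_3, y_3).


Step 1: Find the fundamental solution (x₁, y₁) of x² - 24y² = 1.
  Expand √24 as a continued fraction. a₀ = ⌊√24⌋ = 4; iterate m_{k+1} = d_k·a_k − m_k, d_{k+1} = (24 − m_{k+1}²)/d_k, a_{k+1} = ⌊(a₀ + m_{k+1})/d_{k+1}⌋ (starting m₀ = 0, d₀ = 1), with convergents p_k = a_k·p_{k-1} + p_{k-2}, q_k = a_k·q_{k-1} + q_{k-2} (p₋₁ = 1, q₋₁ = 0):
  k = 0: a₀ = 4; p₀/q₀ = 4/1; p₀² − 24·q₀² = 16 − 24 = -8.
  k = 1: m = 4, d = 8, a = ⌊(4 + 4)/8⌋ = 1; p/q = (1·4 + 1)/(1·1 + 0) = 5/1; p² − 24·q² = 25 − 24 = 1.
  The first convergent with p² − 24·q² = 1 gives the fundamental solution (x₁, y₁) = (5, 1).
Step 2: Apply the recurrence (x_{n+1}, y_{n+1}) = (x₁x_n + 24y₁y_n, x₁y_n + y₁x_n) repeatedly.
  From (x_1, y_1) = (5, 1): x_2 = 5·5 + 24·1·1 = 49; y_2 = 5·1 + 1·5 = 10.
  From (x_2, y_2) = (49, 10): x_3 = 5·49 + 24·1·10 = 485; y_3 = 5·10 + 1·49 = 99.
Step 3: Verify x_3² - 24·y_3² = 235225 - 235224 = 1 (should be 1). ✓

(x_1, y_1) = (5, 1); (x_3, y_3) = (485, 99).


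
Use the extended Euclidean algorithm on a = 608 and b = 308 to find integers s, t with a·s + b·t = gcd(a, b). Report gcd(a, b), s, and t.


Euclidean algorithm on (608, 308) — divide until remainder is 0:
  608 = 1 · 308 + 300
  308 = 1 · 300 + 8
  300 = 37 · 8 + 4
  8 = 2 · 4 + 0
gcd(608, 308) = 4.
Track Bezout coefficients alongside the remainders: start with r₀ = 608 = a·1 + b·0 (s = 1, t = 0) and r₁ = 308 = a·0 + b·1 (s = 0, t = 1); each new remainder r_{k+1} = r_{k-1} − q_k·r_k inherits s_{k+1} = s_{k-1} − q_k·s_k, t_{k+1} = t_{k-1} − q_k·t_k, so r_k = a·s_k + b·t_k at every step:
  q = 1: r = 300, s = 1 − 1·0 = 1, t = 0 − 1·1 = -1  (check: 608·1 + 308·(-1) = 300)
  q = 1: r = 8, s = 0 − 1·1 = -1, t = 1 − 1·(-1) = 2  (check: 608·(-1) + 308·2 = 8)
  q = 37: r = 4, s = 1 − 37·(-1) = 38, t = -1 − 37·2 = -75  (check: 608·38 + 308·(-75) = 4)
The row with r = 4 (the gcd) gives the Bezout coefficients s = 38, t = -75.
Result: 608 · (38) + 308 · (-75) = 4.

gcd(608, 308) = 4; s = 38, t = -75 (check: 608·38 + 308·(-75) = 4).


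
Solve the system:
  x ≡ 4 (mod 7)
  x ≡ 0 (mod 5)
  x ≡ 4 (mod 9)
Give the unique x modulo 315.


Moduli 7, 5, 9 are pairwise coprime; by CRT there is a unique solution modulo M = 7 · 5 · 9 = 315.
Solve pairwise, accumulating the modulus:
  Start with x ≡ 4 (mod 7).
  Combine with x ≡ 0 (mod 5): since gcd(7, 5) = 1, we get a unique residue mod 35.
    Write x = 4 + 7·t and substitute into x ≡ 0 (mod 5): 7·t ≡ 0 − 4 = -4 (mod 5).
    Reduce coefficients mod 5: 2·t ≡ 1 (mod 5).
    The inverse of 2 mod 5 is 3 (since 2·3 = 6 = 1·5 + 1), so t ≡ 3·1 = 3 ≡ 3 (mod 5).
    Then x = 4 + 7·3 = 25, valid modulo lcm(7, 5) = 35: x ≡ 25 (mod 35).
  Combine with x ≡ 4 (mod 9): since gcd(35, 9) = 1, we get a unique residue mod 315.
    Write x = 25 + 35·t and substitute into x ≡ 4 (mod 9): 35·t ≡ 4 − 25 = -21 (mod 9).
    Reduce coefficients mod 9: 8·t ≡ 6 (mod 9).
    The inverse of 8 mod 9 is 8 (since 8·8 = 64 = 7·9 + 1), so t ≡ 8·6 = 48 ≡ 3 (mod 9).
    Then x = 25 + 35·3 = 130, valid modulo lcm(35, 9) = 315: x ≡ 130 (mod 315).
Verify: 130 mod 7 = 4 ✓, 130 mod 5 = 0 ✓, 130 mod 9 = 4 ✓.

x ≡ 130 (mod 315).


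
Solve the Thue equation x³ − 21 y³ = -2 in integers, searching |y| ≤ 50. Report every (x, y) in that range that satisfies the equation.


The equation is x³ - 21y³ = -2. For fixed y, x³ = 21·y³ − 2, so a solution requires the RHS to be a perfect cube.
Strategy: iterate y from -50 to 50, compute RHS = 21·y³ − 2, and check whether it is a (positive or negative) perfect cube.
Check small values of y:
  y = 0: RHS = -2 is not a perfect cube.
  y = 1: RHS = 19 is not a perfect cube.
  y = -1: RHS = -23 is not a perfect cube.
  y = 2: RHS = 166 is not a perfect cube.
  y = -2: RHS = -170 is not a perfect cube.
  y = 3: RHS = 565 is not a perfect cube.
  y = -3: RHS = -569 is not a perfect cube.
Continuing the search up to |y| = 50 finds no solutions either.
No (x, y) in the scanned range satisfies the equation.

No integer solutions with |y| ≤ 50.


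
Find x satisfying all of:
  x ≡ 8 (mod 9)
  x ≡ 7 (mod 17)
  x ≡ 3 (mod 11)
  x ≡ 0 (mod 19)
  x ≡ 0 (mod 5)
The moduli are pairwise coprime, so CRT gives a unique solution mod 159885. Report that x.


Product of moduli M = 9 · 17 · 11 · 19 · 5 = 159885.
Merge one congruence at a time:
  Start: x ≡ 8 (mod 9).
  Combine with x ≡ 7 (mod 17); new modulus lcm = 153.
    Write x = 8 + 9·t and substitute into x ≡ 7 (mod 17): 9·t ≡ 7 − 8 = -1 (mod 17).
    Reduce coefficients mod 17: 9·t ≡ 16 (mod 17).
    The inverse of 9 mod 17 is 2 (since 9·2 = 18 = 1·17 + 1), so t ≡ 2·16 = 32 ≡ 15 (mod 17).
    Then x = 8 + 9·15 = 143, valid modulo lcm(9, 17) = 153: x ≡ 143 (mod 153).
  Combine with x ≡ 3 (mod 11); new modulus lcm = 1683.
    Write x = 143 + 153·t and substitute into x ≡ 3 (mod 11): 153·t ≡ 3 − 143 = -140 (mod 11).
    Reduce coefficients mod 11: 10·t ≡ 3 (mod 11).
    The inverse of 10 mod 11 is 10 (since 10·10 = 100 = 9·11 + 1), so t ≡ 10·3 = 30 ≡ 8 (mod 11).
    Then x = 143 + 153·8 = 1367, valid modulo lcm(153, 11) = 1683: x ≡ 1367 (mod 1683).
  Combine with x ≡ 0 (mod 19); new modulus lcm = 31977.
    Write x = 1367 + 1683·t and substitute into x ≡ 0 (mod 19): 1683·t ≡ 0 − 1367 = -1367 (mod 19).
    Reduce coefficients mod 19: 11·t ≡ 1 (mod 19).
    The inverse of 11 mod 19 is 7 (since 11·7 = 77 = 4·19 + 1), so t ≡ 7·1 = 7 ≡ 7 (mod 19).
    Then x = 1367 + 1683·7 = 13148, valid modulo lcm(1683, 19) = 31977: x ≡ 13148 (mod 31977).
  Combine with x ≡ 0 (mod 5); new modulus lcm = 159885.
    Write x = 13148 + 31977·t and substitute into x ≡ 0 (mod 5): 31977·t ≡ 0 − 13148 = -13148 (mod 5).
    Reduce coefficients mod 5: 2·t ≡ 2 (mod 5).
    The inverse of 2 mod 5 is 3 (since 2·3 = 6 = 1·5 + 1), so t ≡ 3·2 = 6 ≡ 1 (mod 5).
    Then x = 13148 + 31977·1 = 45125, valid modulo lcm(31977, 5) = 159885: x ≡ 45125 (mod 159885).
Verify against each original: 45125 mod 9 = 8, 45125 mod 17 = 7, 45125 mod 11 = 3, 45125 mod 19 = 0, 45125 mod 5 = 0.

x ≡ 45125 (mod 159885).


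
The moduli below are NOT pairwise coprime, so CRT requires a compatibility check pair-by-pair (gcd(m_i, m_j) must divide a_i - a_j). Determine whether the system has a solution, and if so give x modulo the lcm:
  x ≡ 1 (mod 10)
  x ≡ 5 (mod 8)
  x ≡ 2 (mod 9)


Moduli 10, 8, 9 are not pairwise coprime, so CRT works modulo lcm(m_i) when all pairwise compatibility conditions hold.
Pairwise compatibility: gcd(m_i, m_j) must divide a_i - a_j for every pair.
Merge one congruence at a time:
  Start: x ≡ 1 (mod 10).
  Combine with x ≡ 5 (mod 8): gcd(10, 8) = 2; 5 - 1 = 4, which IS divisible by 2, so compatible.
    Write x = 1 + 10·t and substitute into x ≡ 5 (mod 8): 10·t ≡ 5 − 1 = 4 (mod 8).
    Divide the congruence (and modulus) by g = 2: 5·t ≡ 2 (mod 4).
    Reduce coefficients mod 4: 1·t ≡ 2 (mod 4).
    So t ≡ 2 (mod 4).
    Then x = 1 + 10·2 = 21, valid modulo lcm(10, 8) = 40: x ≡ 21 (mod 40).
  Combine with x ≡ 2 (mod 9): gcd(40, 9) = 1; 2 - 21 = -19, which IS divisible by 1, so compatible.
    Write x = 21 + 40·t and substitute into x ≡ 2 (mod 9): 40·t ≡ 2 − 21 = -19 (mod 9).
    Reduce coefficients mod 9: 4·t ≡ 8 (mod 9).
    The inverse of 4 mod 9 is 7 (since 4·7 = 28 = 3·9 + 1), so t ≡ 7·8 = 56 ≡ 2 (mod 9).
    Then x = 21 + 40·2 = 101, valid modulo lcm(40, 9) = 360: x ≡ 101 (mod 360).
Verify: 101 mod 10 = 1, 101 mod 8 = 5, 101 mod 9 = 2.

x ≡ 101 (mod 360).


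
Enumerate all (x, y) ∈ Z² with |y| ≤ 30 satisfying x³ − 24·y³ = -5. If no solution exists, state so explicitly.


The equation is x³ - 24y³ = -5. For fixed y, x³ = 24·y³ − 5, so a solution requires the RHS to be a perfect cube.
Strategy: iterate y from -30 to 30, compute RHS = 24·y³ − 5, and check whether it is a (positive or negative) perfect cube.
Check small values of y:
  y = 0: RHS = -5 is not a perfect cube.
  y = 1: RHS = 19 is not a perfect cube.
  y = -1: RHS = -29 is not a perfect cube.
  y = 2: RHS = 187 is not a perfect cube.
  y = -2: RHS = -197 is not a perfect cube.
  y = 3: RHS = 643 is not a perfect cube.
  y = -3: RHS = -653 is not a perfect cube.
Continuing the search up to |y| = 30 finds no solutions either.
No (x, y) in the scanned range satisfies the equation.

No integer solutions with |y| ≤ 30.


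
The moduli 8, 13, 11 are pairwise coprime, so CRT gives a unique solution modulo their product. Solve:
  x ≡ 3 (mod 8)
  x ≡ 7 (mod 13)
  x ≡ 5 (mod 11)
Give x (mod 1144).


Moduli 8, 13, 11 are pairwise coprime; by CRT there is a unique solution modulo M = 8 · 13 · 11 = 1144.
Solve pairwise, accumulating the modulus:
  Start with x ≡ 3 (mod 8).
  Combine with x ≡ 7 (mod 13): since gcd(8, 13) = 1, we get a unique residue mod 104.
    Write x = 3 + 8·t and substitute into x ≡ 7 (mod 13): 8·t ≡ 7 − 3 = 4 (mod 13).
    The inverse of 8 mod 13 is 5 (since 8·5 = 40 = 3·13 + 1), so t ≡ 5·4 = 20 ≡ 7 (mod 13).
    Then x = 3 + 8·7 = 59, valid modulo lcm(8, 13) = 104: x ≡ 59 (mod 104).
  Combine with x ≡ 5 (mod 11): since gcd(104, 11) = 1, we get a unique residue mod 1144.
    Write x = 59 + 104·t and substitute into x ≡ 5 (mod 11): 104·t ≡ 5 − 59 = -54 (mod 11).
    Reduce coefficients mod 11: 5·t ≡ 1 (mod 11).
    The inverse of 5 mod 11 is 9 (since 5·9 = 45 = 4·11 + 1), so t ≡ 9·1 = 9 ≡ 9 (mod 11).
    Then x = 59 + 104·9 = 995, valid modulo lcm(104, 11) = 1144: x ≡ 995 (mod 1144).
Verify: 995 mod 8 = 3 ✓, 995 mod 13 = 7 ✓, 995 mod 11 = 5 ✓.

x ≡ 995 (mod 1144).


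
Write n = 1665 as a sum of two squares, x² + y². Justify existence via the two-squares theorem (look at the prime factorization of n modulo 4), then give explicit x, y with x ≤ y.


Step 1: Factor n = 1665 = 3^2 · 5 · 37.
Step 2: Check the mod-4 condition on each prime factor: 3 ≡ 3 (mod 4), exponent 2 (must be even); 5 ≡ 1 (mod 4), exponent 1; 37 ≡ 1 (mod 4), exponent 1.
All primes ≡ 3 (mod 4) appear to even exponent (or don't appear), so by the two-squares theorem n IS expressible as a sum of two squares.
Step 3: Build a representation. Group n = k² · m with k = 3 and m = 5 · 37 = 185 (a product of primes ≡ 1 (mod 4)); a representation of m scales to one of n via (k·x)² + (k·y)² = k²(x² + y²). Each prime p ≡ 1 (mod 4) is itself a sum of two squares; find a² by testing p − a² for a perfect square:
  5: 5 − 1² = 4 = 2² ⇒ 5 = 1² + 2².
  37: 37 − 1² = 36 = 6² ⇒ 37 = 1² + 6².
  Combine using the Brahmagupta–Fibonacci identity (a² + b²)(c² + d²) = (ac − bd)² + (ad + bc)² = (ac + bd)² + (ad − bc)²:
  5 · 37 = 185: from (1² + 2²)(1² + 6²), take (1·1 − 2·6, 1·6 + 2·1) = (1 − 12, 6 + 2) = (-11, 8); dropping signs (only squares matter) gives (11, 8); check 11² + 8² = 121 + 64 = 185 ✓.
  Scale by k = 3: (3·11, 3·8) = (33, 24).
Step 4: Order so x ≤ y and verify: 24² + 33² = 576 + 1089 = 1665 = n. ✓

n = 1665 = 24² + 33² (one valid representation with x ≤ y).


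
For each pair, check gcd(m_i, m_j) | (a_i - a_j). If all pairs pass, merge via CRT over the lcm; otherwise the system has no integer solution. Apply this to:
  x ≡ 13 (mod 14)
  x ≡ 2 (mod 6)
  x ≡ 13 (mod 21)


Moduli 14, 6, 21 are not pairwise coprime, so CRT works modulo lcm(m_i) when all pairwise compatibility conditions hold.
Pairwise compatibility: gcd(m_i, m_j) must divide a_i - a_j for every pair.
Merge one congruence at a time:
  Start: x ≡ 13 (mod 14).
  Combine with x ≡ 2 (mod 6): gcd(14, 6) = 2, and 2 - 13 = -11 is NOT divisible by 2.
    ⇒ system is inconsistent (no integer solution).

No solution (the system is inconsistent).


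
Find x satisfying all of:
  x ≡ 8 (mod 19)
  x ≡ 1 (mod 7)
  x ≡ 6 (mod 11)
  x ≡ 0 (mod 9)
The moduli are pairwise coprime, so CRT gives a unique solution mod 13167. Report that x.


Product of moduli M = 19 · 7 · 11 · 9 = 13167.
Merge one congruence at a time:
  Start: x ≡ 8 (mod 19).
  Combine with x ≡ 1 (mod 7); new modulus lcm = 133.
    Write x = 8 + 19·t and substitute into x ≡ 1 (mod 7): 19·t ≡ 1 − 8 = -7 (mod 7).
    Reduce coefficients mod 7: 5·t ≡ 0 (mod 7).
    The inverse of 5 mod 7 is 3 (since 5·3 = 15 = 2·7 + 1), so t ≡ 3·0 = 0 ≡ 0 (mod 7).
    Then x = 8 + 19·0 = 8, valid modulo lcm(19, 7) = 133: x ≡ 8 (mod 133).
  Combine with x ≡ 6 (mod 11); new modulus lcm = 1463.
    Write x = 8 + 133·t and substitute into x ≡ 6 (mod 11): 133·t ≡ 6 − 8 = -2 (mod 11).
    Reduce coefficients mod 11: 1·t ≡ 9 (mod 11).
    So t ≡ 9 (mod 11).
    Then x = 8 + 133·9 = 1205, valid modulo lcm(133, 11) = 1463: x ≡ 1205 (mod 1463).
  Combine with x ≡ 0 (mod 9); new modulus lcm = 13167.
    Write x = 1205 + 1463·t and substitute into x ≡ 0 (mod 9): 1463·t ≡ 0 − 1205 = -1205 (mod 9).
    Reduce coefficients mod 9: 5·t ≡ 1 (mod 9).
    The inverse of 5 mod 9 is 2 (since 5·2 = 10 = 1·9 + 1), so t ≡ 2·1 = 2 ≡ 2 (mod 9).
    Then x = 1205 + 1463·2 = 4131, valid modulo lcm(1463, 9) = 13167: x ≡ 4131 (mod 13167).
Verify against each original: 4131 mod 19 = 8, 4131 mod 7 = 1, 4131 mod 11 = 6, 4131 mod 9 = 0.

x ≡ 4131 (mod 13167).


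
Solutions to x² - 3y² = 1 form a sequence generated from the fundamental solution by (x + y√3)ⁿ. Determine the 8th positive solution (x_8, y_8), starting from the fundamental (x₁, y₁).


Step 1: Find the fundamental solution (x₁, y₁) of x² - 3y² = 1.
  Expand √3 as a continued fraction. a₀ = ⌊√3⌋ = 1; iterate m_{k+1} = d_k·a_k − m_k, d_{k+1} = (3 − m_{k+1}²)/d_k, a_{k+1} = ⌊(a₀ + m_{k+1})/d_{k+1}⌋ (starting m₀ = 0, d₀ = 1), with convergents p_k = a_k·p_{k-1} + p_{k-2}, q_k = a_k·q_{k-1} + q_{k-2} (p₋₁ = 1, q₋₁ = 0):
  k = 0: a₀ = 1; p₀/q₀ = 1/1; p₀² − 3·q₀² = 1 − 3 = -2.
  k = 1: m = 1, d = 2, a = ⌊(1 + 1)/2⌋ = 1; p/q = (1·1 + 1)/(1·1 + 0) = 2/1; p² − 3·q² = 4 − 3 = 1.
  The first convergent with p² − 3·q² = 1 gives the fundamental solution (x₁, y₁) = (2, 1).
Step 2: Apply the recurrence (x_{n+1}, y_{n+1}) = (x₁x_n + 3y₁y_n, x₁y_n + y₁x_n) repeatedly.
  From (x_1, y_1) = (2, 1): x_2 = 2·2 + 3·1·1 = 7; y_2 = 2·1 + 1·2 = 4.
  From (x_2, y_2) = (7, 4): x_3 = 2·7 + 3·1·4 = 26; y_3 = 2·4 + 1·7 = 15.
  From (x_3, y_3) = (26, 15): x_4 = 2·26 + 3·1·15 = 97; y_4 = 2·15 + 1·26 = 56.
  From (x_4, y_4) = (97, 56): x_5 = 2·97 + 3·1·56 = 362; y_5 = 2·56 + 1·97 = 209.
  From (x_5, y_5) = (362, 209): x_6 = 2·362 + 3·1·209 = 1351; y_6 = 2·209 + 1·362 = 780.
  From (x_6, y_6) = (1351, 780): x_7 = 2·1351 + 3·1·780 = 5042; y_7 = 2·780 + 1·1351 = 2911.
  From (x_7, y_7) = (5042, 2911): x_8 = 2·5042 + 3·1·2911 = 18817; y_8 = 2·2911 + 1·5042 = 10864.
Step 3: Verify x_8² - 3·y_8² = 354079489 - 354079488 = 1 (should be 1). ✓

(x_1, y_1) = (2, 1); (x_8, y_8) = (18817, 10864).
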